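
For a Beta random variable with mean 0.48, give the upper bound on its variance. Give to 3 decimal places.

0.250

For fixed mean μ the Beta variance is μ(1−μ)/(α+β+1), increasing as α+β decreases.
Its least upper bound (not attained) is μ(1−μ) = 0.48·0.52 = 0.250.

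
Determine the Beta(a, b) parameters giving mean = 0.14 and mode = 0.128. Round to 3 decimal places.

Let s = a+b. Mean gives a = μs = 0.14s; mode gives (a−1)/(s−2) = 0.128.
Substituting: 0.14s − 1 = 0.128(s−2) = 0.128s − 0.256, so 0.012s = 0.744 and s = 62.0000.
Then a = 0.14×62.0000 = 8.680 and b = s−a = 53.320.

a = 8.680, b = 53.320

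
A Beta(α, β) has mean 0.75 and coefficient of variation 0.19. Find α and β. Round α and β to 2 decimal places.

Var = (CV·μ)² = (0.19×0.75)² = 0.020306.
α+β = μ(1−μ)/Var − 1 = 0.1875/0.020306 − 1 = 8.2336.
Thus α = 0.75·8.2336 = 6.18 and β = 0.25·8.2336 = 2.06.

α = 6.18, β = 2.06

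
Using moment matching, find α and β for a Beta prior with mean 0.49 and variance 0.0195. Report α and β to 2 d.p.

Let s = α+β. The Beta variance is μ(1−μ)/(s+1).
So s+1 = μ(1−μ)/σ² = (0.49×0.51)/0.0195 = 0.2499/0.0195 = 12.8154, giving s = 11.8154.
Then α = μs = 0.49×11.8154 = 5.79 and β = (1−μ)s = 0.51×11.8154 = 6.03.

α = 5.79, β = 6.03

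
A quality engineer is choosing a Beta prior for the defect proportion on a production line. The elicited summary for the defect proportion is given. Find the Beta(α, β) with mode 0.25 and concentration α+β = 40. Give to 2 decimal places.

α = 10.50, β = 29.50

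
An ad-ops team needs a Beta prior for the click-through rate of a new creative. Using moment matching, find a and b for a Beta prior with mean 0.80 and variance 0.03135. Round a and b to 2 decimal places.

Write ν = a+b; then a = μν and Var = μ(1−μ)/(ν+1).
ν = μ(1−μ)/Var − 1 = 0.1600/0.03135 − 1 = 4.1037.
a = 0.80·4.1037 = 3.28, b = 0.20·4.1037 = 0.82.

a = 3.28, b = 0.82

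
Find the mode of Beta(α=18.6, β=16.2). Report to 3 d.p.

With α,β > 1, mode = (α−1)/(α+β−2) = 17.6/32.8 = 0.537.

0.537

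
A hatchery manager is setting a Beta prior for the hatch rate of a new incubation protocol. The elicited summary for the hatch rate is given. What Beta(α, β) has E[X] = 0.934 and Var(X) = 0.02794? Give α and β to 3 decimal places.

α = 1.127, β = 0.080

Write ν = α+β; then α = μν and Var = μ(1−μ)/(ν+1).
ν = μ(1−μ)/Var − 1 = 0.061644/0.02794 − 1 = 1.2063.
α = 0.934·1.2063 = 1.127, β = 0.066·1.2063 = 0.080.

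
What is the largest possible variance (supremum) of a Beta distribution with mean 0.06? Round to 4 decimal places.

0.0564

For fixed mean μ the Beta variance is μ(1−μ)/(α+β+1), increasing as α+β decreases.
Its least upper bound (not attained) is μ(1−μ) = 0.06·0.94 = 0.0564.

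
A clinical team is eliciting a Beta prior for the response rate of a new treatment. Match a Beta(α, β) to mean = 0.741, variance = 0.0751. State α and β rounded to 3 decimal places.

By moment matching, α+β = μ(1−μ)/σ² − 1 = (0.741·0.259)/0.0751 − 1 = 2.5555 − 1 = 1.5555.
Since α/(α+β) = μ, α = 0.741·1.5555 = 1.153 and β = 0.259·1.5555 = 0.403.

α = 1.153, β = 0.403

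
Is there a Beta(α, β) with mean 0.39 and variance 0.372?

The Beta variance bound is σ² < μ(1−μ).
Here μ(1−μ) = 0.39×0.61 = 0.2379, and 0.372 ≥ 0.2379.

No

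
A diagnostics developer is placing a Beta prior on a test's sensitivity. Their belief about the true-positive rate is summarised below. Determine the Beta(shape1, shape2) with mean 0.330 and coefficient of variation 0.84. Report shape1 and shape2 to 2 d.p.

shape1 = 0.62, shape2 = 1.26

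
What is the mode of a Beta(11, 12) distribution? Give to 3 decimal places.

With α,β > 1, mode = (α−1)/(α+β−2) = 10/21 = 0.476.

0.476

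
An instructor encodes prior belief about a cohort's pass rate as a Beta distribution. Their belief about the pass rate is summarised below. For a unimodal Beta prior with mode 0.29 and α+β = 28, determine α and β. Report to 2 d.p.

For α,β>1 the mode is (α−1)/(α+β−2), so α = mode·(κ−2)+1 = 0.29×26+1 = 8.54.
And β = (1−mode)·(κ−2)+1 = 0.71×26+1 = 19.46.

α = 8.54, β = 19.46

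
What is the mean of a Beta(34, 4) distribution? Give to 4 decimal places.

0.8947

The Beta mean is α/(α+β) = 34/(34+4) = 0.8947.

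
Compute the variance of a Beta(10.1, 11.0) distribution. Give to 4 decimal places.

μ = 10.1/21.1 = 0.478673; Var = μ(1−μ)/(α+β+1) = 0.2495452/22.1 = 0.0113.

0.0113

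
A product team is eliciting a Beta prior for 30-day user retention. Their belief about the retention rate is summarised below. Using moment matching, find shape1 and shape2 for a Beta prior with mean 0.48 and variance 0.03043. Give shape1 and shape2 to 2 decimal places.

shape1 = 3.46, shape2 = 3.75

Let s = shape1+shape2. The Beta variance is μ(1−μ)/(s+1).
So s+1 = μ(1−μ)/σ² = (0.48×0.52)/0.03043 = 0.2496/0.03043 = 8.2024, giving s = 7.2024.
Then shape1 = μs = 0.48×7.2024 = 3.46 and shape2 = (1−μ)s = 0.52×7.2024 = 3.75.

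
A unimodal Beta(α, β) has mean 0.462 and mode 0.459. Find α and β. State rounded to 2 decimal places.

With s = α+β: μ = α/s and mode = (α−1)/(s−2). Eliminating α = μs,
μs − 1 = m(s−2) ⇒ s(μ−m) = 1−2m ⇒ s = 0.082/0.003 = 27.3333.
So α = μs = 12.63, β = (1−μ)s = 14.71.

α = 12.63, β = 14.71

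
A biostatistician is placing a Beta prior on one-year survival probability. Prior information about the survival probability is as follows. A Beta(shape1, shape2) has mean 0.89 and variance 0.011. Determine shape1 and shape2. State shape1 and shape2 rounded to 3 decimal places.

By moment matching, shape1+shape2 = μ(1−μ)/σ² − 1 = (0.89·0.11)/0.011 − 1 = 8.9000 − 1 = 7.9000.
Since shape1/(shape1+shape2) = μ, shape1 = 0.89·7.9000 = 7.031 and shape2 = 0.11·7.9000 = 0.869.

shape1 = 7.031, shape2 = 0.869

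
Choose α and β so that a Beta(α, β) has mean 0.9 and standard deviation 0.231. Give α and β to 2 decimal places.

σ² = 0.231² = 0.053361.
With s = α+β, Var = μ(1−μ)/(s+1), so s+1 = (0.9×0.1)/0.053361 = 1.6866 and s = 0.6866.
α = μs = 0.62, β = (1−μ)s = 0.07.

α = 0.62, β = 0.07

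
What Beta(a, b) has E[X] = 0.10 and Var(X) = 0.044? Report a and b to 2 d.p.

a = 0.10, b = 0.94

Write ν = a+b; then a = μν and Var = μ(1−μ)/(ν+1).
ν = μ(1−μ)/Var − 1 = 0.0900/0.044 − 1 = 1.0455.
a = 0.10·1.0455 = 0.10, b = 0.90·1.0455 = 0.94.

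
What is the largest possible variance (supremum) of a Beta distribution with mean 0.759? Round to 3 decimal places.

0.183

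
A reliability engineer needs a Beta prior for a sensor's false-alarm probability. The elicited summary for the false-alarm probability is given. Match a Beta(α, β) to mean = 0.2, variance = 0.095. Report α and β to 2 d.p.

α = 0.14, β = 0.55

Write ν = α+β; then α = μν and Var = μ(1−μ)/(ν+1).
ν = μ(1−μ)/Var − 1 = 0.16/0.095 − 1 = 0.6842.
α = 0.2·0.6842 = 0.14, β = 0.8·0.6842 = 0.55.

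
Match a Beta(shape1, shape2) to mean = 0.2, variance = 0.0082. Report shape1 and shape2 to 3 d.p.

Let s = shape1+shape2. The Beta variance is μ(1−μ)/(s+1).
So s+1 = μ(1−μ)/σ² = (0.2×0.8)/0.0082 = 0.16/0.0082 = 19.5122, giving s = 18.5122.
Then shape1 = μs = 0.2×18.5122 = 3.702 and shape2 = (1−μ)s = 0.8×18.5122 = 14.810.

shape1 = 3.702, shape2 = 14.810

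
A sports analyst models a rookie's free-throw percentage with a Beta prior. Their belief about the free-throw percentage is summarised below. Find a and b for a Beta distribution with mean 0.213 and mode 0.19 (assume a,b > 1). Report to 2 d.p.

Let s = a+b. Mean gives a = μs = 0.213s; mode gives (a−1)/(s−2) = 0.19.
Substituting: 0.213s − 1 = 0.19(s−2) = 0.19s − 0.38, so 0.023s = 0.62 and s = 26.9565.
Then a = 0.213×26.9565 = 5.74 and b = s−a = 21.21.

a = 5.74, b = 21.21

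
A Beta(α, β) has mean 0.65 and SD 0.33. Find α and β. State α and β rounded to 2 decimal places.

α = 0.71, β = 0.38

First σ² = 0.1089. Setting α = μn, β = (1−μ)n with n = α+β,
μ(1−μ)/(n+1) = 0.1089 ⇒ n+1 = 0.2275/0.1089 = 2.0891 ⇒ n = 1.0891.
Hence α = 0.65×1.0891 = 0.71, β = 0.35×1.0891 = 0.38.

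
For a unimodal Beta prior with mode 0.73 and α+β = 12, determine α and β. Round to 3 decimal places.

α = 8.300, β = 3.700

For α,β>1 the mode is (α−1)/(α+β−2), so α = mode·(κ−2)+1 = 0.73×10+1 = 8.300.
And β = (1−mode)·(κ−2)+1 = 0.27×10+1 = 3.700.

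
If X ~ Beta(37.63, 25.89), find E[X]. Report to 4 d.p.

E[X] = α/(α+β) = 37.63/63.52 = 0.5924.

0.5924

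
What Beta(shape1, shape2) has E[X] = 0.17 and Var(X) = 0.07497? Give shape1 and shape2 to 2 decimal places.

shape1 = 0.15, shape2 = 0.73

Write ν = shape1+shape2; then shape1 = μν and Var = μ(1−μ)/(ν+1).
ν = μ(1−μ)/Var − 1 = 0.1411/0.07497 − 1 = 0.8821.
shape1 = 0.17·0.8821 = 0.15, shape2 = 0.83·0.8821 = 0.73.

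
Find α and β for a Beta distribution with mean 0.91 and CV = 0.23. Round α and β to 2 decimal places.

σ = CV·μ = 0.23×0.91 = 0.20930, so σ² = 0.043806.
s+1 = μ(1−μ)/σ² = 0.0819/0.043806 = 1.8696, so s = α+β = 0.8696.
α = μs = 0.79, β = (1−μ)s = 0.08.

α = 0.79, β = 0.08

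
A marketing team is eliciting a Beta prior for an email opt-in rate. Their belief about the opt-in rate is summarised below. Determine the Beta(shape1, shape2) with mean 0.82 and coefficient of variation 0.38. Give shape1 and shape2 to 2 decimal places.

shape1 = 0.43, shape2 = 0.09

Var = (CV·μ)² = (0.38×0.82)² = 0.097095.
shape1+shape2 = μ(1−μ)/Var − 1 = 0.1476/0.097095 − 1 = 0.5202.
Thus shape1 = 0.82·0.5202 = 0.43 and shape2 = 0.18·0.5202 = 0.09.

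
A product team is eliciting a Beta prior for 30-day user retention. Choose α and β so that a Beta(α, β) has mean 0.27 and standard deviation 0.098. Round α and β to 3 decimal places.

α = 5.271, β = 14.252

First σ² = 0.009604. Setting α = μn, β = (1−μ)n with n = α+β,
μ(1−μ)/(n+1) = 0.009604 ⇒ n+1 = 0.1971/0.009604 = 20.5227 ⇒ n = 19.5227.
Hence α = 0.27×19.5227 = 5.271, β = 0.73×19.5227 = 14.252.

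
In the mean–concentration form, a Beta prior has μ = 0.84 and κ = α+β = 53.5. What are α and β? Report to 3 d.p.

α = 44.940, β = 8.560

α = μκ = 0.84×53.5 = 44.940 and β = (1−μ)κ = 0.16×53.5 = 8.560.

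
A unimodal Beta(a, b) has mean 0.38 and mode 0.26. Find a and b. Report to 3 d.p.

Let s = a+b. Mean gives a = μs = 0.38s; mode gives (a−1)/(s−2) = 0.26.
Substituting: 0.38s − 1 = 0.26(s−2) = 0.26s − 0.52, so 0.12s = 0.48 and s = 4.0000.
Then a = 0.38×4.0000 = 1.520 and b = s−a = 2.480.

a = 1.520, b = 2.480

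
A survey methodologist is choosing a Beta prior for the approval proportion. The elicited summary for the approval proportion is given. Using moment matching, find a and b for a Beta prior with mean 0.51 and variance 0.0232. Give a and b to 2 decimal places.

Write ν = a+b; then a = μν and Var = μ(1−μ)/(ν+1).
ν = μ(1−μ)/Var − 1 = 0.2499/0.0232 − 1 = 9.7716.
a = 0.51·9.7716 = 4.98, b = 0.49·9.7716 = 4.79.

a = 4.98, b = 4.79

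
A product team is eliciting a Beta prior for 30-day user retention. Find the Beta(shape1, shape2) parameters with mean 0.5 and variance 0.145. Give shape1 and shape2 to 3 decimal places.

shape1 = 0.362, shape2 = 0.362

Write ν = shape1+shape2; then shape1 = μν and Var = μ(1−μ)/(ν+1).
ν = μ(1−μ)/Var − 1 = 0.25/0.145 − 1 = 0.7241.
shape1 = 0.5·0.7241 = 0.362, shape2 = 0.5·0.7241 = 0.362.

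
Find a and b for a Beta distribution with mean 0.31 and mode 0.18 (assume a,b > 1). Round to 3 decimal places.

Let s = a+b. Mean gives a = μs = 0.31s; mode gives (a−1)/(s−2) = 0.18.
Substituting: 0.31s − 1 = 0.18(s−2) = 0.18s − 0.36, so 0.13s = 0.64 and s = 4.9231.
Then a = 0.31×4.9231 = 1.526 and b = s−a = 3.397.

a = 1.526, b = 3.397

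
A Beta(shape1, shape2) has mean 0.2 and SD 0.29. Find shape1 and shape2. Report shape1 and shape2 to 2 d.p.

Variance = 0.29² = 0.0841. The moment-matching identity shape1+shape2 = μ(1−μ)/Var − 1 gives
shape1+shape2 = 0.16/0.0841 − 1 = 0.9025, so shape1 = μ·0.9025 = 0.18 and shape2 = (1−μ)·0.9025 = 0.72.

shape1 = 0.18, shape2 = 0.72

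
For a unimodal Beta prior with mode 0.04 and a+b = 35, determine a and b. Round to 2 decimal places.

a = 2.32, b = 32.68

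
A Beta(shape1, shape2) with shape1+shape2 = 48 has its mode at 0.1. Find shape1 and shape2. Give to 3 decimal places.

Since the density peak of Beta(shape1,shape2) is at (shape1−1)/(shape1+shape2−2),
shape1 = 1 + 0.1(48−2) = 5.600 and shape2 = 48 − 5.600 = 42.400.

shape1 = 5.600, shape2 = 42.400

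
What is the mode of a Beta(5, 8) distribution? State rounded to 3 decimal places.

0.364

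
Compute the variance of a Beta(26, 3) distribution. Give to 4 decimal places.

0.0031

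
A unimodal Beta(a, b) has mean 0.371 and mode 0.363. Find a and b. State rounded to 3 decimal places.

a = 12.707, b = 21.543

Let s = a+b. Mean gives a = μs = 0.371s; mode gives (a−1)/(s−2) = 0.363.
Substituting: 0.371s − 1 = 0.363(s−2) = 0.363s − 0.726, so 0.008s = 0.274 and s = 34.2500.
Then a = 0.371×34.2500 = 12.707 and b = s−a = 21.543.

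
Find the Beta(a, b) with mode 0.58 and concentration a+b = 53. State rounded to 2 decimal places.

a = 30.58, b = 22.42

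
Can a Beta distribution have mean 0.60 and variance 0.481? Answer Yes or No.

No

The Beta variance bound is σ² < μ(1−μ).
Here μ(1−μ) = 0.60×0.40 = 0.2400, and 0.481 ≥ 0.2400.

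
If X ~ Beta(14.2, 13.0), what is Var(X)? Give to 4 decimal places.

μ = 14.2/27.2 = 0.522059; Var = μ(1−μ)/(α+β+1) = 0.2495134/28.2 = 0.0088.

0.0088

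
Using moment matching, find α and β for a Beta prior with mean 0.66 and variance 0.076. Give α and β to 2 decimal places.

α = 1.29, β = 0.66

By moment matching, α+β = μ(1−μ)/σ² − 1 = (0.66·0.34)/0.076 − 1 = 2.9526 − 1 = 1.9526.
Since α/(α+β) = μ, α = 0.66·1.9526 = 1.29 and β = 0.34·1.9526 = 0.66.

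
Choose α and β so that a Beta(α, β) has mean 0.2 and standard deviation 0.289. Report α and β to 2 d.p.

α = 0.18, β = 0.73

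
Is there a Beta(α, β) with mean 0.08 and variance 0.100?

A Beta with mean μ has variance μ(1−μ)/(α+β+1) < μ(1−μ).
Here μ(1−μ) = 0.08×0.92 = 0.0736, and 0.100 ≥ 0.0736.

No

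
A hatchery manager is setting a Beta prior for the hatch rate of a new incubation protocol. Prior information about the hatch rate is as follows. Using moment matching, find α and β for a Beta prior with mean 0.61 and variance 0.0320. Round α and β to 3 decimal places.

Let s = α+β. The Beta variance is μ(1−μ)/(s+1).
So s+1 = μ(1−μ)/σ² = (0.61×0.39)/0.0320 = 0.2379/0.0320 = 7.4344, giving s = 6.4344.
Then α = μs = 0.61×6.4344 = 3.925 and β = (1−μ)s = 0.39×6.4344 = 2.509.

α = 3.925, β = 2.509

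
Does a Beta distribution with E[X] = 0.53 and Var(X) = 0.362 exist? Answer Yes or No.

No

For any Beta, Var(X) < E[X]·(1−E[X]).
Here μ(1−μ) = 0.53×0.47 = 0.2491, and 0.362 ≥ 0.2491.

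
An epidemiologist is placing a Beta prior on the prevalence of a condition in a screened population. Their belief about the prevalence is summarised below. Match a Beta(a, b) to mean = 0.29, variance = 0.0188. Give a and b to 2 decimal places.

a = 2.89, b = 7.07

Let s = a+b. The Beta variance is μ(1−μ)/(s+1).
So s+1 = μ(1−μ)/σ² = (0.29×0.71)/0.0188 = 0.2059/0.0188 = 10.9521, giving s = 9.9521.
Then a = μs = 0.29×9.9521 = 2.89 and b = (1−μ)s = 0.71×9.9521 = 7.07.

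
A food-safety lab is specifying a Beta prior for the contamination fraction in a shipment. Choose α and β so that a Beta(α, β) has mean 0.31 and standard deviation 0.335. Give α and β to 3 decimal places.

First σ² = 0.112225. Setting α = μn, β = (1−μ)n with n = α+β,
μ(1−μ)/(n+1) = 0.112225 ⇒ n+1 = 0.2139/0.112225 = 1.9060 ⇒ n = 0.9060.
Hence α = 0.31×0.9060 = 0.281, β = 0.69×0.9060 = 0.625.

α = 0.281, β = 0.625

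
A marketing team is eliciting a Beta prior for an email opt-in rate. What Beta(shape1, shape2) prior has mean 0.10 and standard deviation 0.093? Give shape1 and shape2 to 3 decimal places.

Variance = 0.093² = 0.008649. The moment-matching identity shape1+shape2 = μ(1−μ)/Var − 1 gives
shape1+shape2 = 0.0900/0.008649 − 1 = 9.4058, so shape1 = μ·9.4058 = 0.941 and shape2 = (1−μ)·9.4058 = 8.465.

shape1 = 0.941, shape2 = 8.465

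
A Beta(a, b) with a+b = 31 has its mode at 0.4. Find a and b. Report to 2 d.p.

a = 12.60, b = 18.40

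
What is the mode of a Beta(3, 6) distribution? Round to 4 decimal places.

0.2857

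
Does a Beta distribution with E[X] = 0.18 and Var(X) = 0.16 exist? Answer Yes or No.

The Beta variance bound is σ² < μ(1−μ).
Here μ(1−μ) = 0.18×0.82 = 0.1476, and 0.16 ≥ 0.1476.

No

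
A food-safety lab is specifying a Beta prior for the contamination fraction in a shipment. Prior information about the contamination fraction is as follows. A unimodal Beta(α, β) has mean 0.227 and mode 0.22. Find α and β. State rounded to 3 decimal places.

α = 18.160, β = 61.840

Let s = α+β. Mean gives α = μs = 0.227s; mode gives (α−1)/(s−2) = 0.22.
Substituting: 0.227s − 1 = 0.22(s−2) = 0.22s − 0.44, so 0.007s = 0.56 and s = 80.0000.
Then α = 0.227×80.0000 = 18.160 and β = s−α = 61.840.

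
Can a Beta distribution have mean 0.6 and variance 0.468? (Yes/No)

No

The Beta variance bound is σ² < μ(1−μ).
Here μ(1−μ) = 0.6×0.4 = 0.24, and 0.468 ≥ 0.24.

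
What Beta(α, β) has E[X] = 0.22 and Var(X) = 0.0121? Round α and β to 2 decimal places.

Let s = α+β. The Beta variance is μ(1−μ)/(s+1).
So s+1 = μ(1−μ)/σ² = (0.22×0.78)/0.0121 = 0.1716/0.0121 = 14.1818, giving s = 13.1818.
Then α = μs = 0.22×13.1818 = 2.90 and β = (1−μ)s = 0.78×13.1818 = 10.28.

α = 2.90, β = 10.28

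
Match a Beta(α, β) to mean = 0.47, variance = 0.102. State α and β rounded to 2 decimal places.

α = 0.68, β = 0.76

Let s = α+β. The Beta variance is μ(1−μ)/(s+1).
So s+1 = μ(1−μ)/σ² = (0.47×0.53)/0.102 = 0.2491/0.102 = 2.4422, giving s = 1.4422.
Then α = μs = 0.47×1.4422 = 0.68 and β = (1−μ)s = 0.53×1.4422 = 0.76.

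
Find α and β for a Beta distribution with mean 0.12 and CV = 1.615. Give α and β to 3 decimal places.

α = 0.217, β = 1.594

Var = (CV·μ)² = (1.615×0.12)² = 0.037558.
α+β = μ(1−μ)/Var − 1 = 0.1056/0.037558 − 1 = 1.8116.
Thus α = 0.12·1.8116 = 0.217 and β = 0.88·1.8116 = 1.594.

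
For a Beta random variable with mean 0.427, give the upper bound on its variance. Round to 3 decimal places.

For fixed mean μ the Beta variance is μ(1−μ)/(α+β+1), increasing as α+β decreases.
Its least upper bound (not attained) is μ(1−μ) = 0.427·0.573 = 0.245.

0.245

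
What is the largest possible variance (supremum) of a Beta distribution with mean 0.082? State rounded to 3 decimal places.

0.075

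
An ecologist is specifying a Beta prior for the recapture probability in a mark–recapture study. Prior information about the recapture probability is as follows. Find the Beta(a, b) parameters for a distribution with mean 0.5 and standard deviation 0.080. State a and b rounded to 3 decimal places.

σ² = 0.080² = 0.006400.
With s = a+b, Var = μ(1−μ)/(s+1), so s+1 = (0.5×0.5)/0.006400 = 39.0625 and s = 38.0625.
a = μs = 19.031, b = (1−μ)s = 19.031.

a = 19.031, b = 19.031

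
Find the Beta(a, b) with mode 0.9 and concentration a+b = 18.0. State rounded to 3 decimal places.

a = 15.400, b = 2.600

Since the density peak of Beta(a,b) is at (a−1)/(a+b−2),
a = 1 + 0.9(18.0−2) = 15.400 and b = 18.0 − 15.400 = 2.600.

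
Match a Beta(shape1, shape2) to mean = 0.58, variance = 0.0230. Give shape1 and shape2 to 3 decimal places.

shape1 = 5.563, shape2 = 4.028

By moment matching, shape1+shape2 = μ(1−μ)/σ² − 1 = (0.58·0.42)/0.0230 − 1 = 10.5913 − 1 = 9.5913.
Since shape1/(shape1+shape2) = μ, shape1 = 0.58·9.5913 = 5.563 and shape2 = 0.42·9.5913 = 4.028.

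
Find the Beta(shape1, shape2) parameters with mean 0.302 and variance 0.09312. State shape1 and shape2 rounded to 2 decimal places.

shape1 = 0.38, shape2 = 0.88

Write ν = shape1+shape2; then shape1 = μν and Var = μ(1−μ)/(ν+1).
ν = μ(1−μ)/Var − 1 = 0.210796/0.09312 − 1 = 1.2637.
shape1 = 0.302·1.2637 = 0.38, shape2 = 0.698·1.2637 = 0.88.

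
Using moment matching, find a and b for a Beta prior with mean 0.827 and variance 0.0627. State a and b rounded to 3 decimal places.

Let s = a+b. The Beta variance is μ(1−μ)/(s+1).
So s+1 = μ(1−μ)/σ² = (0.827×0.173)/0.0627 = 0.143071/0.0627 = 2.2818, giving s = 1.2818.
Then a = μs = 0.827×1.2818 = 1.060 and b = (1−μ)s = 0.173×1.2818 = 0.222.

a = 1.060, b = 0.222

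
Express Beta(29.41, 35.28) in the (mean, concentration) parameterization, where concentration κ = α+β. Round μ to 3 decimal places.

μ = 0.455, κ = 64.69

κ = α+β = 29.41+35.28 = 64.69; μ = α/κ = 29.41/64.69 = 0.455.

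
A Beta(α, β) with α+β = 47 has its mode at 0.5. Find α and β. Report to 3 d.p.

For α,β>1 the mode is (α−1)/(α+β−2), so α = mode·(κ−2)+1 = 0.5×45+1 = 23.500.
And β = (1−mode)·(κ−2)+1 = 0.5×45+1 = 23.500.

α = 23.500, β = 23.500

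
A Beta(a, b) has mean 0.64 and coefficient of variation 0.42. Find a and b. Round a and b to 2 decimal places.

a = 1.40, b = 0.79

σ = CV·μ = 0.42×0.64 = 0.26880, so σ² = 0.072253.
s+1 = μ(1−μ)/σ² = 0.2304/0.072253 = 3.1888, so s = a+b = 2.1888.
a = μs = 1.40, b = (1−μ)s = 0.79.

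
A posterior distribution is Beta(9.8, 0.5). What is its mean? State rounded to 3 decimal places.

E[X] = α/(α+β) = 9.8/10.3 = 0.951.

0.951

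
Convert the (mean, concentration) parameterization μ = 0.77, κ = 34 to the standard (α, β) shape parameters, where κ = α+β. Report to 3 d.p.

α = 26.180, β = 7.820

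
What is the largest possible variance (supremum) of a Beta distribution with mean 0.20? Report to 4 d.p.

0.1600

Var = μ(1−μ)/(α+β+1), which approaches μ(1−μ) as α+β → 0.
So the supremum is μ(1−μ) = 0.20×0.80 = 0.1600.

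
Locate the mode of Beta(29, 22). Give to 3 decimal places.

0.571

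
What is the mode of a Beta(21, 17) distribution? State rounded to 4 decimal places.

0.5556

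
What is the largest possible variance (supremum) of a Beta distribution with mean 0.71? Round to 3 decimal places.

0.206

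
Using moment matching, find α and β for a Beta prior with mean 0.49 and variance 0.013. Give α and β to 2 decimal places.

α = 8.93, β = 9.29

Write ν = α+β; then α = μν and Var = μ(1−μ)/(ν+1).
ν = μ(1−μ)/Var − 1 = 0.2499/0.013 − 1 = 18.2231.
α = 0.49·18.2231 = 8.93, β = 0.51·18.2231 = 9.29.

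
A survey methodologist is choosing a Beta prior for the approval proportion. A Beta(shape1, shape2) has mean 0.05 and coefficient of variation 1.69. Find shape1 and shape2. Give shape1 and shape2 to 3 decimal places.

Var = (CV·μ)² = (1.69×0.05)² = 0.007140.
shape1+shape2 = μ(1−μ)/Var − 1 = 0.0475/0.007140 − 1 = 5.6524.
Thus shape1 = 0.05·5.6524 = 0.283 and shape2 = 0.95·5.6524 = 5.370.

shape1 = 0.283, shape2 = 5.370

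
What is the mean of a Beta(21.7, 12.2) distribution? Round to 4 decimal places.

E[X] = α/(α+β) = 21.7/33.9 = 0.6401.

0.6401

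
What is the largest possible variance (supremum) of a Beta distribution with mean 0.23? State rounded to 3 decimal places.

0.177

Var = μ(1−μ)/(α+β+1), which approaches μ(1−μ) as α+β → 0.
So the supremum is μ(1−μ) = 0.23×0.77 = 0.177.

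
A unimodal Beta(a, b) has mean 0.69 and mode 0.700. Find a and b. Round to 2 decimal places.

With s = a+b: μ = a/s and mode = (a−1)/(s−2). Eliminating a = μs,
μs − 1 = m(s−2) ⇒ s(μ−m) = 1−2m ⇒ s = -0.400/-0.010 = 40.0000.
So a = μs = 27.60, b = (1−μ)s = 12.40.

a = 27.60, b = 12.40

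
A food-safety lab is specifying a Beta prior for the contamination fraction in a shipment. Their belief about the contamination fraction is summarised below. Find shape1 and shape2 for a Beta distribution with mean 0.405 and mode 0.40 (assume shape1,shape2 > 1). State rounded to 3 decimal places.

With s = shape1+shape2: μ = shape1/s and mode = (shape1−1)/(s−2). Eliminating shape1 = μs,
μs − 1 = m(s−2) ⇒ s(μ−m) = 1−2m ⇒ s = 0.20/0.005 = 40.0000.
So shape1 = μs = 16.200, shape2 = (1−μ)s = 23.800.

shape1 = 16.200, shape2 = 23.800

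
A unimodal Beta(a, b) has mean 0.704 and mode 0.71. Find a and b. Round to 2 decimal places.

a = 49.28, b = 20.72

Let s = a+b. Mean gives a = μs = 0.704s; mode gives (a−1)/(s−2) = 0.71.
Substituting: 0.704s − 1 = 0.71(s−2) = 0.71s − 1.42, so -0.006s = -0.42 and s = 70.0000.
Then a = 0.704×70.0000 = 49.28 and b = s−a = 20.72.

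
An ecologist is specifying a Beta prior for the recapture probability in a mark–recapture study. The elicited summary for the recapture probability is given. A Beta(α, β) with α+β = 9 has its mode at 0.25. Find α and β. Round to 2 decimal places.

α = 2.75, β = 6.25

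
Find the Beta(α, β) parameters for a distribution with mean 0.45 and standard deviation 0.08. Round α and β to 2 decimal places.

Variance = 0.08² = 0.0064. The moment-matching identity α+β = μ(1−μ)/Var − 1 gives
α+β = 0.2475/0.0064 − 1 = 37.6719, so α = μ·37.6719 = 16.95 and β = (1−μ)·37.6719 = 20.72.

α = 16.95, β = 20.72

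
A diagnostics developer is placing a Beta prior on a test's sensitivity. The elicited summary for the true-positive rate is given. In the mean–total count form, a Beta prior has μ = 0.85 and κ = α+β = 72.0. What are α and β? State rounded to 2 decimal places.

Split κ in proportion μ : (1−μ): α = 0.85·72.0 = 61.20, β = 72.0 − 61.20 = 10.80.

α = 61.20, β = 10.80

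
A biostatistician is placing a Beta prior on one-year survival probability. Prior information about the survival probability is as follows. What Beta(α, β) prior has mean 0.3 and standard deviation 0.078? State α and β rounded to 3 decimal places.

σ² = 0.078² = 0.006084.
With s = α+β, Var = μ(1−μ)/(s+1), so s+1 = (0.3×0.7)/0.006084 = 34.5168 and s = 33.5168.
α = μs = 10.055, β = (1−μ)s = 23.462.

α = 10.055, β = 23.462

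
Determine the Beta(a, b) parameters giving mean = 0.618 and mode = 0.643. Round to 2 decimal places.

a = 7.07, b = 4.37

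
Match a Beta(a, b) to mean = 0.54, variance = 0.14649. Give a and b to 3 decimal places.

By moment matching, a+b = μ(1−μ)/σ² − 1 = (0.54·0.46)/0.14649 − 1 = 1.6957 − 1 = 0.6957.
Since a/(a+b) = μ, a = 0.54·0.6957 = 0.376 and b = 0.46·0.6957 = 0.320.

a = 0.376, b = 0.320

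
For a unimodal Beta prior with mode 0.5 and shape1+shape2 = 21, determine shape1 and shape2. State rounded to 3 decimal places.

Since the density peak of Beta(shape1,shape2) is at (shape1−1)/(shape1+shape2−2),
shape1 = 1 + 0.5(21−2) = 10.500 and shape2 = 21 − 10.500 = 10.500.

shape1 = 10.500, shape2 = 10.500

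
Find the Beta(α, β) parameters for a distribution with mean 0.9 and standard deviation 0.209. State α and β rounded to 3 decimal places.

α = 0.954, β = 0.106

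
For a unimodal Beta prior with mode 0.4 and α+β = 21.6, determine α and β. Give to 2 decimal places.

Mode = (α−1)/(κ−2) with κ = α+β, so α−1 = 0.4·19.6 = 7.84.
α = 8.84; β = κ − α = 12.76.

α = 8.84, β = 12.76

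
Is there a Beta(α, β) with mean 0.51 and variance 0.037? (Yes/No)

For any Beta, Var(X) < E[X]·(1−E[X]).
Here μ(1−μ) = 0.51×0.49 = 0.2499, and 0.037 < 0.2499.

Yes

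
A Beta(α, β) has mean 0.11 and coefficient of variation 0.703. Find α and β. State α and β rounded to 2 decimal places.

Var = (CV·μ)² = (0.703×0.11)² = 0.005980.
α+β = μ(1−μ)/Var − 1 = 0.0979/0.005980 − 1 = 15.3714.
Thus α = 0.11·15.3714 = 1.69 and β = 0.89·15.3714 = 13.68.

α = 1.69, β = 13.68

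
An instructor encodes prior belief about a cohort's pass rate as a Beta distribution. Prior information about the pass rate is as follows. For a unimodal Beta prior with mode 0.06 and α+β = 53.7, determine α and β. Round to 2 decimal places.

Since the density peak of Beta(α,β) is at (α−1)/(α+β−2),
α = 1 + 0.06(53.7−2) = 4.10 and β = 53.7 − 4.10 = 49.60.

α = 4.10, β = 49.60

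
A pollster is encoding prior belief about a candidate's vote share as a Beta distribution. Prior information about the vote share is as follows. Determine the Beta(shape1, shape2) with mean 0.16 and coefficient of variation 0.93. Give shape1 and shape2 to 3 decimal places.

σ = CV·μ = 0.93×0.16 = 0.14880, so σ² = 0.022141.
s+1 = μ(1−μ)/σ² = 0.1344/0.022141 = 6.0701, so s = shape1+shape2 = 5.0701.
shape1 = μs = 0.811, shape2 = (1−μ)s = 4.259.

shape1 = 0.811, shape2 = 4.259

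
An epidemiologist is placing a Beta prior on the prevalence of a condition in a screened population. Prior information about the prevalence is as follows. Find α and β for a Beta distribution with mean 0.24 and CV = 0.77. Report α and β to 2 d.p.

α = 1.04, β = 3.30

σ = CV·μ = 0.77×0.24 = 0.18480, so σ² = 0.034151.
s+1 = μ(1−μ)/σ² = 0.1824/0.034151 = 5.3410, so s = α+β = 4.3410.
α = μs = 1.04, β = (1−μ)s = 3.30.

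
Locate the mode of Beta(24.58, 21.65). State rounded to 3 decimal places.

The density x^(α−1)(1−x)^(β−1) is maximised at (α−1)/(α+β−2) = 23.58/44.23 = 0.533.

0.533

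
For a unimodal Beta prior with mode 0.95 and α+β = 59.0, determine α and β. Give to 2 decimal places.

α = 55.15, β = 3.85

For α,β>1 the mode is (α−1)/(α+β−2), so α = mode·(κ−2)+1 = 0.95×57.0+1 = 55.15.
And β = (1−mode)·(κ−2)+1 = 0.05×57.0+1 = 3.85.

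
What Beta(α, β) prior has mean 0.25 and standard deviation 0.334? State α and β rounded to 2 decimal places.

α = 0.17, β = 0.51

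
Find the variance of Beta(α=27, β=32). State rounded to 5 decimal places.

α+β = 59 and αβ = 864, so Var = αβ/[(α+β)²(α+β+1)] = 864/208860 = 0.00414.

0.00414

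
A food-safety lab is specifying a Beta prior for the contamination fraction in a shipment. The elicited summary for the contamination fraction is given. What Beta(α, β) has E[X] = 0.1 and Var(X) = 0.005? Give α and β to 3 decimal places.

α = 1.700, β = 15.300

Let s = α+β. The Beta variance is μ(1−μ)/(s+1).
So s+1 = μ(1−μ)/σ² = (0.1×0.9)/0.005 = 0.09/0.005 = 18.0000, giving s = 17.0000.
Then α = μs = 0.1×17.0000 = 1.700 and β = (1−μ)s = 0.9×17.0000 = 15.300.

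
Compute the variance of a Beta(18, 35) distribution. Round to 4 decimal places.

0.0042

α+β = 53 and αβ = 630, so Var = αβ/[(α+β)²(α+β+1)] = 630/151686 = 0.0042.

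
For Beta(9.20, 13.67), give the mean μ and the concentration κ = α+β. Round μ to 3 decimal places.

μ = 0.402, κ = 22.87

κ = α+β = 9.20+13.67 = 22.87; μ = α/κ = 9.20/22.87 = 0.402.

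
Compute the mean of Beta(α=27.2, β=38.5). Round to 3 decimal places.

E[X] = α/(α+β) = 27.2/65.7 = 0.414.

0.414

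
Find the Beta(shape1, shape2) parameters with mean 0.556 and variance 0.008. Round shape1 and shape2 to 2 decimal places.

shape1 = 16.60, shape2 = 13.26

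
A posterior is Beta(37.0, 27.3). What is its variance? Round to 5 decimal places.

0.00374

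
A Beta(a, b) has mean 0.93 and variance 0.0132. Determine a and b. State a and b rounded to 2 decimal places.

a = 3.66, b = 0.28

By moment matching, a+b = μ(1−μ)/σ² − 1 = (0.93·0.07)/0.0132 − 1 = 4.9318 − 1 = 3.9318.
Since a/(a+b) = μ, a = 0.93·3.9318 = 3.66 and b = 0.07·3.9318 = 0.28.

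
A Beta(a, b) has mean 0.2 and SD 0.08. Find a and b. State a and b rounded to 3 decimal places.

a = 4.800, b = 19.200

First σ² = 0.0064. Setting a = μn, b = (1−μ)n with n = a+b,
μ(1−μ)/(n+1) = 0.0064 ⇒ n+1 = 0.16/0.0064 = 25.0000 ⇒ n = 24.0000.
Hence a = 0.2×24.0000 = 4.800, b = 0.8×24.0000 = 19.200.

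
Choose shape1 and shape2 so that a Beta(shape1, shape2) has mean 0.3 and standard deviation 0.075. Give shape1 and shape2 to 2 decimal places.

shape1 = 10.90, shape2 = 25.43

σ² = 0.075² = 0.005625.
With s = shape1+shape2, Var = μ(1−μ)/(s+1), so s+1 = (0.3×0.7)/0.005625 = 37.3333 and s = 36.3333.
shape1 = μs = 10.90, shape2 = (1−μ)s = 25.43.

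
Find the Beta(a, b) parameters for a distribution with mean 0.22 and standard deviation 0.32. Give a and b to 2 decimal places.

a = 0.15, b = 0.53

First σ² = 0.1024. Setting a = μn, b = (1−μ)n with n = a+b,
μ(1−μ)/(n+1) = 0.1024 ⇒ n+1 = 0.1716/0.1024 = 1.6758 ⇒ n = 0.6758.
Hence a = 0.22×0.6758 = 0.15, b = 0.78×0.6758 = 0.53.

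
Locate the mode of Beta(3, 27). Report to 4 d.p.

The density x^(α−1)(1−x)^(β−1) is maximised at (α−1)/(α+β−2) = 2/28 = 0.0714.

0.0714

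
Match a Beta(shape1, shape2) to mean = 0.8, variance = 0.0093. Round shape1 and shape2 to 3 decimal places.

shape1 = 12.963, shape2 = 3.241

By moment matching, shape1+shape2 = μ(1−μ)/σ² − 1 = (0.8·0.2)/0.0093 − 1 = 17.2043 − 1 = 16.2043.
Since shape1/(shape1+shape2) = μ, shape1 = 0.8·16.2043 = 12.963 and shape2 = 0.2·16.2043 = 3.241.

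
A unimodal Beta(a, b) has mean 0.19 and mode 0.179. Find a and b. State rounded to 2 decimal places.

Let s = a+b. Mean gives a = μs = 0.19s; mode gives (a−1)/(s−2) = 0.179.
Substituting: 0.19s − 1 = 0.179(s−2) = 0.179s − 0.358, so 0.011s = 0.642 and s = 58.3636.
Then a = 0.19×58.3636 = 11.09 and b = s−a = 47.27.

a = 11.09, b = 47.27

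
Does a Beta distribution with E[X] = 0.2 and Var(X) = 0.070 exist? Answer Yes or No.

A Beta with mean μ has variance μ(1−μ)/(α+β+1) < μ(1−μ).
Here μ(1−μ) = 0.2×0.8 = 0.16, and 0.070 < 0.16.

Yes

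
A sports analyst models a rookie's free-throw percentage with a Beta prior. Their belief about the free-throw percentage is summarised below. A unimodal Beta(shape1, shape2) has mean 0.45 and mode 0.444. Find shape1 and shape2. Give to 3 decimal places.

shape1 = 8.400, shape2 = 10.267

With s = shape1+shape2: μ = shape1/s and mode = (shape1−1)/(s−2). Eliminating shape1 = μs,
μs − 1 = m(s−2) ⇒ s(μ−m) = 1−2m ⇒ s = 0.112/0.006 = 18.6667.
So shape1 = μs = 8.400, shape2 = (1−μ)s = 10.267.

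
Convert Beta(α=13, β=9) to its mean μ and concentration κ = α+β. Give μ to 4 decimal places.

μ = 0.5909, κ = 22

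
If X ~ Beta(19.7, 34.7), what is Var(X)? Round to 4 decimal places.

0.0042

Var = αβ/[(α+β)²(α+β+1)] = (19.7×34.7)/(54.4²×55.4) = 683.59/163948.544 = 0.0042.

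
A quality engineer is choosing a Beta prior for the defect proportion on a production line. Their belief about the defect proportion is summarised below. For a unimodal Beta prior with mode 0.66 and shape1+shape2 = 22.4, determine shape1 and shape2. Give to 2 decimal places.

Mode = (shape1−1)/(κ−2) with κ = shape1+shape2, so shape1−1 = 0.66·20.4 = 13.46.
shape1 = 14.46; shape2 = κ − shape1 = 7.94.

shape1 = 14.46, shape2 = 7.94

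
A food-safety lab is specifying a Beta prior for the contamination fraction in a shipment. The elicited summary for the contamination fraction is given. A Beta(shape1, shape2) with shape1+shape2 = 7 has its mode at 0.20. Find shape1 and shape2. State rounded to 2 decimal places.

shape1 = 2.00, shape2 = 5.00

Since the density peak of Beta(shape1,shape2) is at (shape1−1)/(shape1+shape2−2),
shape1 = 1 + 0.20(7−2) = 2.00 and shape2 = 7 − 2.00 = 5.00.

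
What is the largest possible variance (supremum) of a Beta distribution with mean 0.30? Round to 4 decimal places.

For fixed mean μ the Beta variance is μ(1−μ)/(α+β+1), increasing as α+β decreases.
Its least upper bound (not attained) is μ(1−μ) = 0.30·0.70 = 0.2100.

0.2100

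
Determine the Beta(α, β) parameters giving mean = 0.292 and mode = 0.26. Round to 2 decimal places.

With s = α+β: μ = α/s and mode = (α−1)/(s−2). Eliminating α = μs,
μs − 1 = m(s−2) ⇒ s(μ−m) = 1−2m ⇒ s = 0.48/0.032 = 15.0000.
So α = μs = 4.38, β = (1−μ)s = 10.62.

α = 4.38, β = 10.62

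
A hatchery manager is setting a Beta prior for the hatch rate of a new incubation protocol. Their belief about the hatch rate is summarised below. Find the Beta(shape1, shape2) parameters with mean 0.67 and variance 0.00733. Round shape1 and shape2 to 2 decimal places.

shape1 = 19.54, shape2 = 9.62

Let s = shape1+shape2. The Beta variance is μ(1−μ)/(s+1).
So s+1 = μ(1−μ)/σ² = (0.67×0.33)/0.00733 = 0.2211/0.00733 = 30.1637, giving s = 29.1637.
Then shape1 = μs = 0.67×29.1637 = 19.54 and shape2 = (1−μ)s = 0.33×29.1637 = 9.62.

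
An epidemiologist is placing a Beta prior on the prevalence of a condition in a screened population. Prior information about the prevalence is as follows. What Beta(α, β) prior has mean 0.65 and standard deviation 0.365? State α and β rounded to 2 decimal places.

α = 0.46, β = 0.25

First σ² = 0.133225. Setting α = μn, β = (1−μ)n with n = α+β,
μ(1−μ)/(n+1) = 0.133225 ⇒ n+1 = 0.2275/0.133225 = 1.7076 ⇒ n = 0.7076.
Hence α = 0.65×0.7076 = 0.46, β = 0.35×0.7076 = 0.25.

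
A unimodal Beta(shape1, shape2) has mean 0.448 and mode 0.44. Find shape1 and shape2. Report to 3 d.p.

With s = shape1+shape2: μ = shape1/s and mode = (shape1−1)/(s−2). Eliminating shape1 = μs,
μs − 1 = m(s−2) ⇒ s(μ−m) = 1−2m ⇒ s = 0.12/0.008 = 15.0000.
So shape1 = μs = 6.720, shape2 = (1−μ)s = 8.280.

shape1 = 6.720, shape2 = 8.280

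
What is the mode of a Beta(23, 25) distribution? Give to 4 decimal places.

With α,β > 1, mode = (α−1)/(α+β−2) = 22/46 = 0.4783.

0.4783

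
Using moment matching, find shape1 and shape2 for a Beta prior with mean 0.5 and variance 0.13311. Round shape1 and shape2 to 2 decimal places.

Let s = shape1+shape2. The Beta variance is μ(1−μ)/(s+1).
So s+1 = μ(1−μ)/σ² = (0.5×0.5)/0.13311 = 0.25/0.13311 = 1.8781, giving s = 0.8781.
Then shape1 = μs = 0.5×0.8781 = 0.44 and shape2 = (1−μ)s = 0.5×0.8781 = 0.44.

shape1 = 0.44, shape2 = 0.44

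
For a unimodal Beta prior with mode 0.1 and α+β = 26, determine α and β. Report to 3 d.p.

Since the density peak of Beta(α,β) is at (α−1)/(α+β−2),
α = 1 + 0.1(26−2) = 3.400 and β = 26 − 3.400 = 22.600.

α = 3.400, β = 22.600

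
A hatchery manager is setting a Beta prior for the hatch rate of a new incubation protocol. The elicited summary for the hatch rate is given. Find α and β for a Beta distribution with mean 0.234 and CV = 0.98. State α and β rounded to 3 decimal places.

α = 0.564, β = 1.845

σ = CV·μ = 0.98×0.234 = 0.22932, so σ² = 0.052588.
s+1 = μ(1−μ)/σ² = 0.179244/0.052588 = 3.4085, so s = α+β = 2.4085.
α = μs = 0.564, β = (1−μ)s = 1.845.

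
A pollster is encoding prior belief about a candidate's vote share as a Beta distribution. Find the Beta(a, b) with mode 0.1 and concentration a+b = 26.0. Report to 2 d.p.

Mode = (a−1)/(κ−2) with κ = a+b, so a−1 = 0.1·24.0 = 2.40.
a = 3.40; b = κ − a = 22.60.

a = 3.40, b = 22.60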